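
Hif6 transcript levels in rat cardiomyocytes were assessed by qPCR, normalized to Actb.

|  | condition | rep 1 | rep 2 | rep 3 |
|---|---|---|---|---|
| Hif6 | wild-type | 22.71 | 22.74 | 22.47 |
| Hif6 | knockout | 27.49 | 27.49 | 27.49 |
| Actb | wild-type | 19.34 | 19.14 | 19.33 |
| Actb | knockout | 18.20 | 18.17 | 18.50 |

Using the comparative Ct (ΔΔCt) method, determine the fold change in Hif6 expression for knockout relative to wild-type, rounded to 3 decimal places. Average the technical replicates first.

Mean Ct: Hif6 wild-type 22.640; Hif6 knockout 27.490; Actb wild-type 19.270; Actb knockout 18.290
ΔCt(wild-type) = 22.640 − 19.270 = 3.370
ΔCt(knockout) = 27.490 − 18.290 = 9.200
ΔΔCt = 9.200 − 3.370 = 5.830
Fold change = 2^(−5.830) = 0.0176

0.018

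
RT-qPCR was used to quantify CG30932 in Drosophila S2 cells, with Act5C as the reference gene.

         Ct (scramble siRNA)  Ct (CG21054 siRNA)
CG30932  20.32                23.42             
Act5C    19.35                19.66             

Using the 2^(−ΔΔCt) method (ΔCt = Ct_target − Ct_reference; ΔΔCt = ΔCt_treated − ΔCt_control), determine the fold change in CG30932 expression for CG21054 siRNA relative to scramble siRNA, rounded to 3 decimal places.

ΔCt(scramble siRNA) = 20.320 − 19.350 = 0.970
ΔCt(CG21054 siRNA) = 23.420 − 19.660 = 3.760
ΔΔCt = 3.760 − 0.970 = 2.790
Fold change = 2^(−2.790) = 0.1446

0.145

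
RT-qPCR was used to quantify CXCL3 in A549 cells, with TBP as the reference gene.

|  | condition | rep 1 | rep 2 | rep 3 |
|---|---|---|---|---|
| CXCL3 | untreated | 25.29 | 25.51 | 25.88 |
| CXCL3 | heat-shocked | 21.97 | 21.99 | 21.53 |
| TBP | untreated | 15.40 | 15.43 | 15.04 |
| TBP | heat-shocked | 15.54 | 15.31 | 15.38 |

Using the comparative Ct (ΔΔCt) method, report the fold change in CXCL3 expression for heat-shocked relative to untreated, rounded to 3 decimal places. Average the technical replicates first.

14.420

Mean Ct: CXCL3 untreated 25.560; CXCL3 heat-shocked 21.830; TBP untreated 15.290; TBP heat-shocked 15.410
ΔCt(untreated) = 25.560 − 15.290 = 10.270
ΔCt(heat-shocked) = 21.830 − 15.410 = 6.420
ΔΔCt = 6.420 − 10.270 = -3.850
Fold change = 2^(−(-3.850)) = 2^3.850 = 14.4200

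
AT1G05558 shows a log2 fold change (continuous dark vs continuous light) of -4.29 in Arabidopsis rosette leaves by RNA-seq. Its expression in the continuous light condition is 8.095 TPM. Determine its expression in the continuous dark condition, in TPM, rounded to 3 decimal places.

Fold change = 2^(-4.29) = 0.0511
continuous dark expression = 8.095 × 0.0511 = 0.414

0.414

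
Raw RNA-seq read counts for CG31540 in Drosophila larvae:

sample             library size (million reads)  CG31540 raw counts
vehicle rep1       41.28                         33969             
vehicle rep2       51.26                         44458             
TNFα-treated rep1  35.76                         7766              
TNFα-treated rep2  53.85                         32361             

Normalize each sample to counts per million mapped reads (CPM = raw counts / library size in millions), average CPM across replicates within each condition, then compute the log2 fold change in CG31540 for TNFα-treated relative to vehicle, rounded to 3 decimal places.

CPM(vehicle rep1) = 33969 / 41.28 = 822.8924
CPM(vehicle rep2) = 44458 / 51.26 = 867.3039
CPM(TNFα-treated rep1) = 7766 / 35.76 = 217.1700
CPM(TNFα-treated rep2) = 32361 / 53.85 = 600.9471
mean CPM(vehicle) = 845.0982; mean CPM(TNFα-treated) = 409.0585
Fold change = 409.0585 / 845.0982 = 0.48404
log2(0.48404) = -1.0468

-1.047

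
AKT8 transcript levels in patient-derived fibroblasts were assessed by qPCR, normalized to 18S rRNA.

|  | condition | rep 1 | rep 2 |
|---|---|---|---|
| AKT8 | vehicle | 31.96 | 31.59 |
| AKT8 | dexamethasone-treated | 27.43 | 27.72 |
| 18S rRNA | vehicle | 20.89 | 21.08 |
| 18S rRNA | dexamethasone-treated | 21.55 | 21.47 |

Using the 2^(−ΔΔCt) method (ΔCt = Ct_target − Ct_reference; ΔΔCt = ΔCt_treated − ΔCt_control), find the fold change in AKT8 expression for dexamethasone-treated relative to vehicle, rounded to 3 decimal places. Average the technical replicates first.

26.446

Mean Ct: AKT8 vehicle 31.775; AKT8 dexamethasone-treated 27.575; 18S rRNA vehicle 20.985; 18S rRNA dexamethasone-treated 21.510
ΔCt(vehicle) = 31.775 − 20.985 = 10.790
ΔCt(dexamethasone-treated) = 27.575 − 21.510 = 6.065
ΔΔCt = 6.065 − 10.790 = -4.725
Fold change = 2^(−(-4.725)) = 2^4.725 = 26.4464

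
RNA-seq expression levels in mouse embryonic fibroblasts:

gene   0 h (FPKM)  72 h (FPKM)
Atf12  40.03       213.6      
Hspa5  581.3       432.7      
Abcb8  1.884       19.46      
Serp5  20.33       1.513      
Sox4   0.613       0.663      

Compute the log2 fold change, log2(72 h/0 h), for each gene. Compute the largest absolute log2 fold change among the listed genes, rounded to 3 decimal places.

log2(213.6/40.03) = 2.416  (Atf12)
log2(432.7/581.3) = -0.426  (Hspa5)
log2(19.46/1.884) = 3.369  (Abcb8)
log2(1.513/20.33) = -3.748  (Serp5)
log2(0.663/0.613) = 0.113  (Sox4)
The largest magnitude belongs to Serp5.

3.748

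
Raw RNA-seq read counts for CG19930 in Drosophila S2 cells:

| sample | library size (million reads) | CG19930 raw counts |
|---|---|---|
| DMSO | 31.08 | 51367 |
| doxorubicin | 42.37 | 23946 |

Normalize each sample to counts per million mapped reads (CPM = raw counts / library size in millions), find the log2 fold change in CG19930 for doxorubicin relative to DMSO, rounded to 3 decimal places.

-1.548

CPM(DMSO) = 51367 / 31.08 = 1652.7349
CPM(doxorubicin) = 23946 / 42.37 = 565.1640
Fold change = 565.1640 / 1652.7349 = 0.34196
log2(0.34196) = -1.5481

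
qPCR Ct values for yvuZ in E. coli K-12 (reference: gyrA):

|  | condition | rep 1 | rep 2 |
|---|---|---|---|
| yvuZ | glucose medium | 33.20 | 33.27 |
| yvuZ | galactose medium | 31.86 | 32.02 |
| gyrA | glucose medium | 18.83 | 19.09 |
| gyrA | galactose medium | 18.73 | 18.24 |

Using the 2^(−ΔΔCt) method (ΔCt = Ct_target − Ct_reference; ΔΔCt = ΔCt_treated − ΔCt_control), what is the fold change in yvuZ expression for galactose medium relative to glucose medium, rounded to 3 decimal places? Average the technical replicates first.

Mean Ct: yvuZ glucose medium 33.235; yvuZ galactose medium 31.940; gyrA glucose medium 18.960; gyrA galactose medium 18.485
ΔCt(glucose medium) = 33.235 − 18.960 = 14.275
ΔCt(galactose medium) = 31.940 − 18.485 = 13.455
ΔΔCt = 13.455 − 14.275 = -0.820
Fold change = 2^(−(-0.820)) = 2^0.820 = 1.7654

1.765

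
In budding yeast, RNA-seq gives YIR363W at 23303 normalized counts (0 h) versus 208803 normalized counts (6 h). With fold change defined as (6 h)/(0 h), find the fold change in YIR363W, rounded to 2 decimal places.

8.96

Fold change = 208803 / 23303 = 8.960
YIR363W is upregulated.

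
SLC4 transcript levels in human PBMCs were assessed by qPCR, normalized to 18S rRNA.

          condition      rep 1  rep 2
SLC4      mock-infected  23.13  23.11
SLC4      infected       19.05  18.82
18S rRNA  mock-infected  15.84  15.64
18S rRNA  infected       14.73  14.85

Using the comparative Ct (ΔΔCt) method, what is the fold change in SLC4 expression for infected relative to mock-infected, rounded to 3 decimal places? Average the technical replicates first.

9.415

Mean Ct: SLC4 mock-infected 23.120; SLC4 infected 18.935; 18S rRNA mock-infected 15.740; 18S rRNA infected 14.790
ΔCt(mock-infected) = 23.120 − 15.740 = 7.380
ΔCt(infected) = 18.935 − 14.790 = 4.145
ΔΔCt = 4.145 − 7.380 = -3.235
Fold change = 2^(−(-3.235)) = 2^3.235 = 9.4153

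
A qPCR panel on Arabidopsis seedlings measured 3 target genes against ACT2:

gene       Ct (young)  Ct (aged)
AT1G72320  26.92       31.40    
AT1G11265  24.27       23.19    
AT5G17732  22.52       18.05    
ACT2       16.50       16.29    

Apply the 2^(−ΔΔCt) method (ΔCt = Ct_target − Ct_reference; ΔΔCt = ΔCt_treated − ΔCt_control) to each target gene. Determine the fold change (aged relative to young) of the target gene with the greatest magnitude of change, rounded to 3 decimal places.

AT1G72320: ΔΔCt = (31.40−16.29) − (26.92−16.50) = 15.11 − 10.42 = 4.69; fold change = 2^-4.69 = 0.039
AT1G11265: ΔΔCt = (23.19−16.29) − (24.27−16.50) = 6.90 − 7.77 = -0.87; fold change = 2^0.87 = 1.828
AT5G17732: ΔΔCt = (18.05−16.29) − (22.52−16.50) = 1.76 − 6.02 = -4.26; fold change = 2^4.26 = 19.160
AT1G72320 has the largest |ΔΔCt| = 4.69.

0.039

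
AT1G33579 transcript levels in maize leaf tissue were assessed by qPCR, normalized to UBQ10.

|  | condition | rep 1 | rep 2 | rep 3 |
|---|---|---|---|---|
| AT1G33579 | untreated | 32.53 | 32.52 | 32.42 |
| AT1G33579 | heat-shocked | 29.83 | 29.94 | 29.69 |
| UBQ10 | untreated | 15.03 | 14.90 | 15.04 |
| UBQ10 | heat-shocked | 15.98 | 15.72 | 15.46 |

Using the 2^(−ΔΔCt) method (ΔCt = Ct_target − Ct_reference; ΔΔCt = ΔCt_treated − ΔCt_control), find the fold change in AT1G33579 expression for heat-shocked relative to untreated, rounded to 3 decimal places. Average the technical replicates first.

Mean Ct: AT1G33579 untreated 32.490; AT1G33579 heat-shocked 29.820; UBQ10 untreated 14.990; UBQ10 heat-shocked 15.720
ΔCt(untreated) = 32.490 − 14.990 = 17.500
ΔCt(heat-shocked) = 29.820 − 15.720 = 14.100
ΔΔCt = 14.100 − 17.500 = -3.400
Fold change = 2^(−(-3.400)) = 2^3.400 = 10.5561

10.556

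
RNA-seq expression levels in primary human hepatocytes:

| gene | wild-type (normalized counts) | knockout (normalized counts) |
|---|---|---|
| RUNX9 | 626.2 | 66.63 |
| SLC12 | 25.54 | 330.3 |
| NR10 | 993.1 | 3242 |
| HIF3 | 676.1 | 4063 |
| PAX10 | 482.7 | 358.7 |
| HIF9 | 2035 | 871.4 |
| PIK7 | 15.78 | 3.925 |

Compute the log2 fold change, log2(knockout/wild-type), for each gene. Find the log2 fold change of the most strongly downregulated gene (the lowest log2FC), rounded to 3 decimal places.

-3.232

log2(66.63/626.2) = -3.232  (RUNX9)
log2(330.3/25.54) = 3.693  (SLC12)
log2(3242/993.1) = 1.707  (NR10)
log2(4063/676.1) = 2.587  (HIF3)
log2(358.7/482.7) = -0.428  (PAX10)
log2(871.4/2035) = -1.224  (HIF9)
log2(3.925/15.78) = -2.007  (PIK7)
RUNX9 is most strongly downregulated.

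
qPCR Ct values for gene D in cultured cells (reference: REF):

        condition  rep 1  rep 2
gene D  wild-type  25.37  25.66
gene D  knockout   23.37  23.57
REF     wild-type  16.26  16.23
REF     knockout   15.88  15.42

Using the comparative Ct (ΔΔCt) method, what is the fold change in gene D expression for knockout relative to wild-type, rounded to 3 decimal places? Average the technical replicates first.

Mean Ct: gene D wild-type 25.515; gene D knockout 23.470; REF wild-type 16.245; REF knockout 15.650
ΔCt(wild-type) = 25.515 − 16.245 = 9.270
ΔCt(knockout) = 23.470 − 15.650 = 7.820
ΔΔCt = 7.820 − 9.270 = -1.450
Fold change = 2^(−(-1.450)) = 2^1.450 = 2.7321

2.732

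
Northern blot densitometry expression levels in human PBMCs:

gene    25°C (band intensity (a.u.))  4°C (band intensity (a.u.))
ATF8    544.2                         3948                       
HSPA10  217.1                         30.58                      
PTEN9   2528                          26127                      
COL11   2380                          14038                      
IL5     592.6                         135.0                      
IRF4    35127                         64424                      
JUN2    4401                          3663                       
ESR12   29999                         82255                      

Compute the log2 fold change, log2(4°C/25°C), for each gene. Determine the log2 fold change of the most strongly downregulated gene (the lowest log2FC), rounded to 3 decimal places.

log2(3948/544.2) = 2.859  (ATF8)
log2(30.58/217.1) = -2.828  (HSPA10)
log2(26127/2528) = 3.369  (PTEN9)
log2(14038/2380) = 2.560  (COL11)
log2(135.0/592.6) = -2.134  (IL5)
log2(64424/35127) = 0.875  (IRF4)
log2(3663/4401) = -0.265  (JUN2)
log2(82255/29999) = 1.455  (ESR12)
HSPA10 is most strongly downregulated.

-2.828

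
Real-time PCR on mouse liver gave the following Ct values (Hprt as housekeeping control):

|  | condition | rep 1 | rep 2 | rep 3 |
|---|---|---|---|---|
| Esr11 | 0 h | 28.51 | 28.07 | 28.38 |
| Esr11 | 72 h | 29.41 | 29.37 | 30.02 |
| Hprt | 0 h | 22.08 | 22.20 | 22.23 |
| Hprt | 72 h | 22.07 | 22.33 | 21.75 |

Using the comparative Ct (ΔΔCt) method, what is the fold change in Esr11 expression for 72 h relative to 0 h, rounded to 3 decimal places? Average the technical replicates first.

Mean Ct: Esr11 0 h 28.320; Esr11 72 h 29.600; Hprt 0 h 22.170; Hprt 72 h 22.050
ΔCt(0 h) = 28.320 − 22.170 = 6.150
ΔCt(72 h) = 29.600 − 22.050 = 7.550
ΔΔCt = 7.550 − 6.150 = 1.400
Fold change = 2^(−1.400) = 0.3789

0.379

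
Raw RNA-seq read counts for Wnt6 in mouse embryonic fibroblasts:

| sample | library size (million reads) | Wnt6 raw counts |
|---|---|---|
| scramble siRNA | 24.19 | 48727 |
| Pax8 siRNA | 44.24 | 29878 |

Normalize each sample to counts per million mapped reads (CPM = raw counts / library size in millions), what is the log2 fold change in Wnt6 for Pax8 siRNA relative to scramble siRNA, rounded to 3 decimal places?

-1.577

CPM(scramble siRNA) = 48727 / 24.19 = 2014.3448
CPM(Pax8 siRNA) = 29878 / 44.24 = 675.3617
Fold change = 675.3617 / 2014.3448 = 0.33528
log2(0.33528) = -1.5766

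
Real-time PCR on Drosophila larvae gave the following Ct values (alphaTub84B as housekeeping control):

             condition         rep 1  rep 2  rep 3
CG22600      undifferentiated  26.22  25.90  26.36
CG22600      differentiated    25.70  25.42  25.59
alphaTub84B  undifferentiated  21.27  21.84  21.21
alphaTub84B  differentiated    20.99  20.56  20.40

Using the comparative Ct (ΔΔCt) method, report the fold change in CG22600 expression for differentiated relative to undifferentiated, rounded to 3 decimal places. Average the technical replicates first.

0.871

Mean Ct: CG22600 undifferentiated 26.160; CG22600 differentiated 25.570; alphaTub84B undifferentiated 21.440; alphaTub84B differentiated 20.650
ΔCt(undifferentiated) = 26.160 − 21.440 = 4.720
ΔCt(differentiated) = 25.570 − 20.650 = 4.920
ΔΔCt = 4.920 − 4.720 = 0.200
Fold change = 2^(−0.200) = 0.8706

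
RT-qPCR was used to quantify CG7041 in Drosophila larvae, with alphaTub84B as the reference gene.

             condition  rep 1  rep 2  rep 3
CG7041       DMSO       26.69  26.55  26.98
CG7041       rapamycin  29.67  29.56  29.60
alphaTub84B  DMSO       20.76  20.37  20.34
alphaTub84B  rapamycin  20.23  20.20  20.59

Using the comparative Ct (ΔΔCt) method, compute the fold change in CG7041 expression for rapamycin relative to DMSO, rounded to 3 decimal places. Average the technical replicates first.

0.123

Mean Ct: CG7041 DMSO 26.740; CG7041 rapamycin 29.610; alphaTub84B DMSO 20.490; alphaTub84B rapamycin 20.340
ΔCt(DMSO) = 26.740 − 20.490 = 6.250
ΔCt(rapamycin) = 29.610 − 20.340 = 9.270
ΔΔCt = 9.270 − 6.250 = 3.020
Fold change = 2^(−3.020) = 0.1233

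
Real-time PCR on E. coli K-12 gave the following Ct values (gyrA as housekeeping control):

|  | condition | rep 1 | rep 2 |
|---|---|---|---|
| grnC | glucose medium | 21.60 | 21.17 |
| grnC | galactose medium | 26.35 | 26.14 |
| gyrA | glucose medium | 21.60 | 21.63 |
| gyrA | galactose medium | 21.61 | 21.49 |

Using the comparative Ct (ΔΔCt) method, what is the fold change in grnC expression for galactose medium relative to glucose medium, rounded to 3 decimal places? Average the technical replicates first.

0.033

Mean Ct: grnC glucose medium 21.385; grnC galactose medium 26.245; gyrA glucose medium 21.615; gyrA galactose medium 21.550
ΔCt(glucose medium) = 21.385 − 21.615 = -0.230
ΔCt(galactose medium) = 26.245 − 21.550 = 4.695
ΔΔCt = 4.695 − (-0.230) = 4.925
Fold change = 2^(−4.925) = 0.0329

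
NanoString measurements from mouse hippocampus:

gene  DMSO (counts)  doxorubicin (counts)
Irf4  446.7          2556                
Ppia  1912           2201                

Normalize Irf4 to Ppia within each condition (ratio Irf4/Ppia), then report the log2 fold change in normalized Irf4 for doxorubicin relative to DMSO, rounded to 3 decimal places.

2.313

Irf4/Ppia (DMSO) = 446.7 / 1912 = 0.23363
Irf4/Ppia (doxorubicin) = 2556 / 2201 = 1.1613
Fold change = 1.1613 / 0.23363 = 4.9706
log2(4.9706) = 2.3134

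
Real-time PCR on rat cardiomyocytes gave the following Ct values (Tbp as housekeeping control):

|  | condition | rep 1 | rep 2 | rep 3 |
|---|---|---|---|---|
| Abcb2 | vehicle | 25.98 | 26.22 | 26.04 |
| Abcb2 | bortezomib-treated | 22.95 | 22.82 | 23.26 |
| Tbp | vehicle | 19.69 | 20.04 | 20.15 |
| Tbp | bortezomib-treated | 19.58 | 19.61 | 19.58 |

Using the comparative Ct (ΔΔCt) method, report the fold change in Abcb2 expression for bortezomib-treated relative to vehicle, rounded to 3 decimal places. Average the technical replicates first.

6.498

Mean Ct: Abcb2 vehicle 26.080; Abcb2 bortezomib-treated 23.010; Tbp vehicle 19.960; Tbp bortezomib-treated 19.590
ΔCt(vehicle) = 26.080 − 19.960 = 6.120
ΔCt(bortezomib-treated) = 23.010 − 19.590 = 3.420
ΔΔCt = 3.420 − 6.120 = -2.700
Fold change = 2^(−(-2.700)) = 2^2.700 = 6.4980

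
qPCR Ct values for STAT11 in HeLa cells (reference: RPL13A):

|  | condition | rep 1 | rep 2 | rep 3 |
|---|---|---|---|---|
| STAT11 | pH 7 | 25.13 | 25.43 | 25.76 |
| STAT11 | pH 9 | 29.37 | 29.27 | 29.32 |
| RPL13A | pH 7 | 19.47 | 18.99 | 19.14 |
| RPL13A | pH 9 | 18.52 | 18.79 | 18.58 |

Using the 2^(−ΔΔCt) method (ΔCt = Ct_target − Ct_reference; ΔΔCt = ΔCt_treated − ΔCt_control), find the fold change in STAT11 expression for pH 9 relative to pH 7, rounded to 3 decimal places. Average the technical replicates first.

Mean Ct: STAT11 pH 7 25.440; STAT11 pH 9 29.320; RPL13A pH 7 19.200; RPL13A pH 9 18.630
ΔCt(pH 7) = 25.440 − 19.200 = 6.240
ΔCt(pH 9) = 29.320 − 18.630 = 10.690
ΔΔCt = 10.690 − 6.240 = 4.450
Fold change = 2^(−4.450) = 0.0458

0.046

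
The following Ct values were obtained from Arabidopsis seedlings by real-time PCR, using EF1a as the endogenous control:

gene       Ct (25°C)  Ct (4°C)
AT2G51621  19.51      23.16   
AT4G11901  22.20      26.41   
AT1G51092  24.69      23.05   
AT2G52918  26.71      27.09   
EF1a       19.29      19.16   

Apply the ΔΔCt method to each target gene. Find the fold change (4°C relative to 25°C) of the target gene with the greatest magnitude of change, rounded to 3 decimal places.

AT2G51621: ΔΔCt = (23.16−19.16) − (19.51−19.29) = 4.00 − 0.22 = 3.78; fold change = 2^-3.78 = 0.073
AT4G11901: ΔΔCt = (26.41−19.16) − (22.20−19.29) = 7.25 − 2.91 = 4.34; fold change = 2^-4.34 = 0.049
AT1G51092: ΔΔCt = (23.05−19.16) − (24.69−19.29) = 3.89 − 5.40 = -1.51; fold change = 2^1.51 = 2.848
AT2G52918: ΔΔCt = (27.09−19.16) − (26.71−19.29) = 7.93 − 7.42 = 0.51; fold change = 2^-0.51 = 0.702
AT4G11901 has the largest |ΔΔCt| = 4.34.

0.049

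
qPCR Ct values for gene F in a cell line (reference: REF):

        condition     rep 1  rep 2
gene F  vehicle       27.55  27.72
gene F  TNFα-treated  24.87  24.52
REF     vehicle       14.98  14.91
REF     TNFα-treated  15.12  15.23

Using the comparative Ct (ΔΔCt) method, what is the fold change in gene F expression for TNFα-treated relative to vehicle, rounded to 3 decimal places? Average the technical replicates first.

Mean Ct: gene F vehicle 27.635; gene F TNFα-treated 24.695; REF vehicle 14.945; REF TNFα-treated 15.175
ΔCt(vehicle) = 27.635 − 14.945 = 12.690
ΔCt(TNFα-treated) = 24.695 − 15.175 = 9.520
ΔΔCt = 9.520 − 12.690 = -3.170
Fold change = 2^(−(-3.170)) = 2^3.170 = 9.0005

9.000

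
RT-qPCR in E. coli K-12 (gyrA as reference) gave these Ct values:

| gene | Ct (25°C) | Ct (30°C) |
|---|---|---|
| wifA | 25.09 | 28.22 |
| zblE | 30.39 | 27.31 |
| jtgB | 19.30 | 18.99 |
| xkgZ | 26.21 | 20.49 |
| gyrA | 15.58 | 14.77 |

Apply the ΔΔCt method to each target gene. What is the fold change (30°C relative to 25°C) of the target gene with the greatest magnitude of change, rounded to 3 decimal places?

30.065

wifA: ΔΔCt = (28.22−14.77) − (25.09−15.58) = 13.45 − 9.51 = 3.94; fold change = 2^-3.94 = 0.065
zblE: ΔΔCt = (27.31−14.77) − (30.39−15.58) = 12.54 − 14.81 = -2.27; fold change = 2^2.27 = 4.823
jtgB: ΔΔCt = (18.99−14.77) − (19.30−15.58) = 4.22 − 3.72 = 0.50; fold change = 2^-0.50 = 0.707
xkgZ: ΔΔCt = (20.49−14.77) − (26.21−15.58) = 5.72 − 10.63 = -4.91; fold change = 2^4.91 = 30.065
xkgZ has the largest |ΔΔCt| = 4.91.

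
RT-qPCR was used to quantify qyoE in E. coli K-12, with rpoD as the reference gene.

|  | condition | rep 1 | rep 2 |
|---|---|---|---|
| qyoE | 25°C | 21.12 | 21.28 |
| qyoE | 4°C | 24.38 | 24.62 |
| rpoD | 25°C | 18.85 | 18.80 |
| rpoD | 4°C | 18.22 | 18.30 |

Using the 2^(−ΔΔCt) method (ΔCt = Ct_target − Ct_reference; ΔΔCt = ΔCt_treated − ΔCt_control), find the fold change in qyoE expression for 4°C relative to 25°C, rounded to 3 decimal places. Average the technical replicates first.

Mean Ct: qyoE 25°C 21.200; qyoE 4°C 24.500; rpoD 25°C 18.825; rpoD 4°C 18.260
ΔCt(25°C) = 21.200 − 18.825 = 2.375
ΔCt(4°C) = 24.500 − 18.260 = 6.240
ΔΔCt = 6.240 − 2.375 = 3.865
Fold change = 2^(−3.865) = 0.0686

0.069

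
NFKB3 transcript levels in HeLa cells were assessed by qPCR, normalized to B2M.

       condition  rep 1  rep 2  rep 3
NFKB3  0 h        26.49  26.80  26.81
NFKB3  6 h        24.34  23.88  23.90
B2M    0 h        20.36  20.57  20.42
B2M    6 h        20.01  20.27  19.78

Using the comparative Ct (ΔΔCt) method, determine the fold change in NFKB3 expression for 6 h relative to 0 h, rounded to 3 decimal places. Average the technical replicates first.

4.691

Mean Ct: NFKB3 0 h 26.700; NFKB3 6 h 24.040; B2M 0 h 20.450; B2M 6 h 20.020
ΔCt(0 h) = 26.700 − 20.450 = 6.250
ΔCt(6 h) = 24.040 − 20.020 = 4.020
ΔΔCt = 4.020 − 6.250 = -2.230
Fold change = 2^(−(-2.230)) = 2^2.230 = 4.6913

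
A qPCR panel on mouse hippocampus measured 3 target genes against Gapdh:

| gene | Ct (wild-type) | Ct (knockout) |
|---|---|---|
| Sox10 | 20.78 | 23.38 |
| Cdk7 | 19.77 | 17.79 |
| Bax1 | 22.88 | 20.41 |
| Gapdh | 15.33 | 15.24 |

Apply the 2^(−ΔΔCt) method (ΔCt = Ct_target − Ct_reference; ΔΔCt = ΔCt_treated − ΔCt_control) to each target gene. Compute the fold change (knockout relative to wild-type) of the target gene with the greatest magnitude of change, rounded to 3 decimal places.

0.155

Sox10: ΔΔCt = (23.38−15.24) − (20.78−15.33) = 8.14 − 5.45 = 2.69; fold change = 2^-2.69 = 0.155
Cdk7: ΔΔCt = (17.79−15.24) − (19.77−15.33) = 2.55 − 4.44 = -1.89; fold change = 2^1.89 = 3.706
Bax1: ΔΔCt = (20.41−15.24) − (22.88−15.33) = 5.17 − 7.55 = -2.38; fold change = 2^2.38 = 5.205
Sox10 has the largest |ΔΔCt| = 2.69.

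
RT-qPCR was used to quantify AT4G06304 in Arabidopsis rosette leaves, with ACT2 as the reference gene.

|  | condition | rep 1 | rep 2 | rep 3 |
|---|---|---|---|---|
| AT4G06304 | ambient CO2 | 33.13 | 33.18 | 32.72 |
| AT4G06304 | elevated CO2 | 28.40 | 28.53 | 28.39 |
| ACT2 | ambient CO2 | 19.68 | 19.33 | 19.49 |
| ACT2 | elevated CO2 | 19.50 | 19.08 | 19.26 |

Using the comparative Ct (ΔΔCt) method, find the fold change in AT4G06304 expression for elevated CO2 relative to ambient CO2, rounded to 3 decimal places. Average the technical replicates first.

Mean Ct: AT4G06304 ambient CO2 33.010; AT4G06304 elevated CO2 28.440; ACT2 ambient CO2 19.500; ACT2 elevated CO2 19.280
ΔCt(ambient CO2) = 33.010 − 19.500 = 13.510
ΔCt(elevated CO2) = 28.440 − 19.280 = 9.160
ΔΔCt = 9.160 − 13.510 = -4.350
Fold change = 2^(−(-4.350)) = 2^4.350 = 20.3930

20.393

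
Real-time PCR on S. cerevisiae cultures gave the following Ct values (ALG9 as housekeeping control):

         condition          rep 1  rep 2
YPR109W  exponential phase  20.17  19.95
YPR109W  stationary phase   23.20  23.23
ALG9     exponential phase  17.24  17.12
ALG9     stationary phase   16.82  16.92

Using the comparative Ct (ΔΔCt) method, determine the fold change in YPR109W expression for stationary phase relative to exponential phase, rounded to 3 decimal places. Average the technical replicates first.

Mean Ct: YPR109W exponential phase 20.060; YPR109W stationary phase 23.215; ALG9 exponential phase 17.180; ALG9 stationary phase 16.870
ΔCt(exponential phase) = 20.060 − 17.180 = 2.880
ΔCt(stationary phase) = 23.215 − 16.870 = 6.345
ΔΔCt = 6.345 − 2.880 = 3.465
Fold change = 2^(−3.465) = 0.0906

0.091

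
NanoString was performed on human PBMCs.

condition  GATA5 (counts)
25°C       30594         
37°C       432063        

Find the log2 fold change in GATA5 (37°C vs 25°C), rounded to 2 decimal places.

3.82

Fold change = 432063 / 30594 = 14.1225
log2(14.1225) = 3.820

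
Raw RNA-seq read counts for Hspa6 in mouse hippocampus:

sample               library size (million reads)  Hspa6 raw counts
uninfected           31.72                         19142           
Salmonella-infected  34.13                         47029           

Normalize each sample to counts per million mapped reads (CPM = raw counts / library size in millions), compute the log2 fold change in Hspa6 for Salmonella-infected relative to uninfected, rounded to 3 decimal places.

CPM(uninfected) = 19142 / 31.72 = 603.4678
CPM(Salmonella-infected) = 47029 / 34.13 = 1377.9373
Fold change = 1377.9373 / 603.4678 = 2.28336
log2(2.28336) = 1.1912

1.191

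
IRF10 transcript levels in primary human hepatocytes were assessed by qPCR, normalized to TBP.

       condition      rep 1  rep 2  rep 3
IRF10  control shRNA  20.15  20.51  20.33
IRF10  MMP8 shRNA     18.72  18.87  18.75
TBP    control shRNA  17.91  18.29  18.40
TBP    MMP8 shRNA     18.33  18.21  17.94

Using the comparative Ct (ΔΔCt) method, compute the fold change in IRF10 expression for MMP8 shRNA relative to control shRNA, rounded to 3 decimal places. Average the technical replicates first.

Mean Ct: IRF10 control shRNA 20.330; IRF10 MMP8 shRNA 18.780; TBP control shRNA 18.200; TBP MMP8 shRNA 18.160
ΔCt(control shRNA) = 20.330 − 18.200 = 2.130
ΔCt(MMP8 shRNA) = 18.780 − 18.160 = 0.620
ΔΔCt = 0.620 − 2.130 = -1.510
Fold change = 2^(−(-1.510)) = 2^1.510 = 2.8481

2.848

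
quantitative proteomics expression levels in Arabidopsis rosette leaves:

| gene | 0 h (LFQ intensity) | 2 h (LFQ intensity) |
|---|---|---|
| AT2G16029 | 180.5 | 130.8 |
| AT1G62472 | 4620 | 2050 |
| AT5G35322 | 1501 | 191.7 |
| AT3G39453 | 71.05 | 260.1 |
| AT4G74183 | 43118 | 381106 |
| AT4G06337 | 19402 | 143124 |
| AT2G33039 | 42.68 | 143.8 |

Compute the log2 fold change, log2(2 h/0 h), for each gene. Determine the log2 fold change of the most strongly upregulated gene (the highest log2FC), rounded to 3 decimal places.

log2(130.8/180.5) = -0.465  (AT2G16029)
log2(2050/4620) = -1.172  (AT1G62472)
log2(191.7/1501) = -2.969  (AT5G35322)
log2(260.1/71.05) = 1.872  (AT3G39453)
log2(381106/43118) = 3.144  (AT4G74183)
log2(143124/19402) = 2.883  (AT4G06337)
log2(143.8/42.68) = 1.752  (AT2G33039)
AT4G74183 is most strongly upregulated.

3.144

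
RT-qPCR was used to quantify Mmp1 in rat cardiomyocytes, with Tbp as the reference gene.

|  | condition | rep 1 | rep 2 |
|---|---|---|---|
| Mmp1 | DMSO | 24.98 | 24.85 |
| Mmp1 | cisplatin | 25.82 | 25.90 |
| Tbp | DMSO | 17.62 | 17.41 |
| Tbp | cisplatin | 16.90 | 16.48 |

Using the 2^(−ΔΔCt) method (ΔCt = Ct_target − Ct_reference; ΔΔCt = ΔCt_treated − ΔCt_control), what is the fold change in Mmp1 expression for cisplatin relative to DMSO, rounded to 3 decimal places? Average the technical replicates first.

Mean Ct: Mmp1 DMSO 24.915; Mmp1 cisplatin 25.860; Tbp DMSO 17.515; Tbp cisplatin 16.690
ΔCt(DMSO) = 24.915 − 17.515 = 7.400
ΔCt(cisplatin) = 25.860 − 16.690 = 9.170
ΔΔCt = 9.170 − 7.400 = 1.770
Fold change = 2^(−1.770) = 0.2932

0.293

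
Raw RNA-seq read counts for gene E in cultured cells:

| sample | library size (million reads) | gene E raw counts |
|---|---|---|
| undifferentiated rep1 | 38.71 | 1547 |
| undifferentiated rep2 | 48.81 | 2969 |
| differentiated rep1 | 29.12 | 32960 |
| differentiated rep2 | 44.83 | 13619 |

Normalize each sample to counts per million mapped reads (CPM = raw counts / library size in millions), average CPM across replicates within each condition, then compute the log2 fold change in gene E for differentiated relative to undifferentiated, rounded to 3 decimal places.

3.832

CPM(undifferentiated rep1) = 1547 / 38.71 = 39.9638
CPM(undifferentiated rep2) = 2969 / 48.81 = 60.8277
CPM(differentiated rep1) = 32960 / 29.12 = 1131.8681
CPM(differentiated rep2) = 13619 / 44.83 = 303.7921
mean CPM(undifferentiated) = 50.3958; mean CPM(differentiated) = 717.8301
Fold change = 717.8301 / 50.3958 = 14.24386
log2(14.24386) = 3.8323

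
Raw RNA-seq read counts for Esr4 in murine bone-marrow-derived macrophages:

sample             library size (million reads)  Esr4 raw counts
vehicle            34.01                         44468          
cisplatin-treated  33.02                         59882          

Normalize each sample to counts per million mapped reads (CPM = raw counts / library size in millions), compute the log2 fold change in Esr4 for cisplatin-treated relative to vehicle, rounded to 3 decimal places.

0.472

CPM(vehicle) = 44468 / 34.01 = 1307.4978
CPM(cisplatin-treated) = 59882 / 33.02 = 1813.5070
Fold change = 1813.5070 / 1307.4978 = 1.38701
log2(1.38701) = 0.4720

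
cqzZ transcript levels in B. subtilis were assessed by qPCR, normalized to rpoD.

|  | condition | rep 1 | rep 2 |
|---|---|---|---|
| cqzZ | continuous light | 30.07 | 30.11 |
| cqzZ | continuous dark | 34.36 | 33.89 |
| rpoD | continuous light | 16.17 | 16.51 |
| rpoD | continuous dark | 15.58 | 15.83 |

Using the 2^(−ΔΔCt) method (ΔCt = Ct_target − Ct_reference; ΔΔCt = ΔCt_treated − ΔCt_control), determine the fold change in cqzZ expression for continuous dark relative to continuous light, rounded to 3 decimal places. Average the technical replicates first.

0.039

Mean Ct: cqzZ continuous light 30.090; cqzZ continuous dark 34.125; rpoD continuous light 16.340; rpoD continuous dark 15.705
ΔCt(continuous light) = 30.090 − 16.340 = 13.750
ΔCt(continuous dark) = 34.125 − 15.705 = 18.420
ΔΔCt = 18.420 − 13.750 = 4.670
Fold change = 2^(−4.670) = 0.0393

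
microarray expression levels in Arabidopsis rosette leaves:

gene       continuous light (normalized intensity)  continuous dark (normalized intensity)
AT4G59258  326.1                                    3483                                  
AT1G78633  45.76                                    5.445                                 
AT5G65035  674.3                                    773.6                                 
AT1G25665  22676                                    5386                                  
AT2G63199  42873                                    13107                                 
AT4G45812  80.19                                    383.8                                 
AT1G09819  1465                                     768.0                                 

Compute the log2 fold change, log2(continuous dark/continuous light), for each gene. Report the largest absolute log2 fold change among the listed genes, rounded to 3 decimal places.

log2(3483/326.1) = 3.417  (AT4G59258)
log2(5.445/45.76) = -3.071  (AT1G78633)
log2(773.6/674.3) = 0.198  (AT5G65035)
log2(5386/22676) = -2.074  (AT1G25665)
log2(13107/42873) = -1.710  (AT2G63199)
log2(383.8/80.19) = 2.259  (AT4G45812)
log2(768.0/1465) = -0.932  (AT1G09819)
The largest magnitude belongs to AT4G59258.

3.417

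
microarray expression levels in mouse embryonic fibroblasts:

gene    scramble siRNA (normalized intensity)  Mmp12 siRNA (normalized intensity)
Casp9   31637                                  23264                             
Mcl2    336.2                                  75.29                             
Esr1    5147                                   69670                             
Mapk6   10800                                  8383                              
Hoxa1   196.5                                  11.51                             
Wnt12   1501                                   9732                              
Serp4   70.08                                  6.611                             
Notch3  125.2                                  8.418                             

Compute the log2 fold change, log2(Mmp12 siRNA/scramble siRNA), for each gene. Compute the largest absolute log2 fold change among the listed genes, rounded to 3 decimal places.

log2(23264/31637) = -0.444  (Casp9)
log2(75.29/336.2) = -2.159  (Mcl2)
log2(69670/5147) = 3.759  (Esr1)
log2(8383/10800) = -0.365  (Mapk6)
log2(11.51/196.5) = -4.094  (Hoxa1)
log2(9732/1501) = 2.697  (Wnt12)
log2(6.611/70.08) = -3.406  (Serp4)
log2(8.418/125.2) = -3.895  (Notch3)
The largest magnitude belongs to Hoxa1.

4.094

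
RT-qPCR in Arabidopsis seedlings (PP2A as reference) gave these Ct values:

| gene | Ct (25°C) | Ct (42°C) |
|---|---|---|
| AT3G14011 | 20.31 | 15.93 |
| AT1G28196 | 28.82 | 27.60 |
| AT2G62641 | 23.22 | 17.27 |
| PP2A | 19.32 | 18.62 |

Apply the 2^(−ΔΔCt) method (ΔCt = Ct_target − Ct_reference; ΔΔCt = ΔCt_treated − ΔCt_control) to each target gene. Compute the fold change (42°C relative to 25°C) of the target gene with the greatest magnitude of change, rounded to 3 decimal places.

AT3G14011: ΔΔCt = (15.93−18.62) − (20.31−19.32) = -2.69 − 0.99 = -3.68; fold change = 2^3.68 = 12.817
AT1G28196: ΔΔCt = (27.60−18.62) − (28.82−19.32) = 8.98 − 9.50 = -0.52; fold change = 2^0.52 = 1.434
AT2G62641: ΔΔCt = (17.27−18.62) − (23.22−19.32) = -1.35 − 3.90 = -5.25; fold change = 2^5.25 = 38.055
AT2G62641 has the largest |ΔΔCt| = 5.25.

38.055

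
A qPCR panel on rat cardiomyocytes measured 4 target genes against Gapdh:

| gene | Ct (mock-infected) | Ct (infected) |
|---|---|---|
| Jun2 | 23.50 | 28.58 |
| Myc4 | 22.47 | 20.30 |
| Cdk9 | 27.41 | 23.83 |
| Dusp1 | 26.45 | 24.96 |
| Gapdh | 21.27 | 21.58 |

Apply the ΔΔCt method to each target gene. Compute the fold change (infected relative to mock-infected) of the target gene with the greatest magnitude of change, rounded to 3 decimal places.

0.037

Jun2: ΔΔCt = (28.58−21.58) − (23.50−21.27) = 7.00 − 2.23 = 4.77; fold change = 2^-4.77 = 0.037
Myc4: ΔΔCt = (20.30−21.58) − (22.47−21.27) = -1.28 − 1.20 = -2.48; fold change = 2^2.48 = 5.579
Cdk9: ΔΔCt = (23.83−21.58) − (27.41−21.27) = 2.25 − 6.14 = -3.89; fold change = 2^3.89 = 14.825
Dusp1: ΔΔCt = (24.96−21.58) − (26.45−21.27) = 3.38 − 5.18 = -1.80; fold change = 2^1.80 = 3.482
Jun2 has the largest |ΔΔCt| = 4.77.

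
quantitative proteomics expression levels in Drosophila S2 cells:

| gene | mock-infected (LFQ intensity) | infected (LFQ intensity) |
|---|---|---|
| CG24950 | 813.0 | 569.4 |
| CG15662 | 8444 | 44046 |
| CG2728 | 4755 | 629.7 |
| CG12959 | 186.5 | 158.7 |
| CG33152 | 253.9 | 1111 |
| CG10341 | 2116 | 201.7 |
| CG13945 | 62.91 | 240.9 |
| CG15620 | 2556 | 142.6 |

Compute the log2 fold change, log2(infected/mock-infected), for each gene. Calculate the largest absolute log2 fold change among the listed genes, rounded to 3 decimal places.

4.164

log2(569.4/813.0) = -0.514  (CG24950)
log2(44046/8444) = 2.383  (CG15662)
log2(629.7/4755) = -2.917  (CG2728)
log2(158.7/186.5) = -0.233  (CG12959)
log2(1111/253.9) = 2.130  (CG33152)
log2(201.7/2116) = -3.391  (CG10341)
log2(240.9/62.91) = 1.937  (CG13945)
log2(142.6/2556) = -4.164  (CG15620)
The largest magnitude belongs to CG15620.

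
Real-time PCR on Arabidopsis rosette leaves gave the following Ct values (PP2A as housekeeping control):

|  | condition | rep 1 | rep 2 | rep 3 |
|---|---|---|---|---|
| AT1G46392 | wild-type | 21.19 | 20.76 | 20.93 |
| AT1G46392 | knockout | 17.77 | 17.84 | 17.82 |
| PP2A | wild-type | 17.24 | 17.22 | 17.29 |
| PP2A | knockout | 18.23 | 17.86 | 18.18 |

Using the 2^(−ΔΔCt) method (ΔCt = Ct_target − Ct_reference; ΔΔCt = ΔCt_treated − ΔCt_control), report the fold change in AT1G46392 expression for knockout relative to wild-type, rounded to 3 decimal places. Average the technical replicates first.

Mean Ct: AT1G46392 wild-type 20.960; AT1G46392 knockout 17.810; PP2A wild-type 17.250; PP2A knockout 18.090
ΔCt(wild-type) = 20.960 − 17.250 = 3.710
ΔCt(knockout) = 17.810 − 18.090 = -0.280
ΔΔCt = -0.280 − 3.710 = -3.990
Fold change = 2^(−(-3.990)) = 2^3.990 = 15.8895

15.889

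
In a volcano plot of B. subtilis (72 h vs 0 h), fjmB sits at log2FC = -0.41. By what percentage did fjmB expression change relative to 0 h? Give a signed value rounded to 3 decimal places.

-24.738%

Fold change = 2^(-0.41) = 0.7526
Percent change = (FC − 1) × 100% = (0.7526 − 1) × 100 = -24.738%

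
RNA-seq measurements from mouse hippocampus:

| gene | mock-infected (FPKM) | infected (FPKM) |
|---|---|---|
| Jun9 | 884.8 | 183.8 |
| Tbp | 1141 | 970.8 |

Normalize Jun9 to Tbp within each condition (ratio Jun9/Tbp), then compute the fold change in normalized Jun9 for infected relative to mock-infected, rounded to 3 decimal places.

0.244

Jun9/Tbp (mock-infected) = 884.8 / 1141 = 0.77546
Jun9/Tbp (infected) = 183.8 / 970.8 = 0.18933
Fold change = 0.18933 / 0.77546 = 0.2441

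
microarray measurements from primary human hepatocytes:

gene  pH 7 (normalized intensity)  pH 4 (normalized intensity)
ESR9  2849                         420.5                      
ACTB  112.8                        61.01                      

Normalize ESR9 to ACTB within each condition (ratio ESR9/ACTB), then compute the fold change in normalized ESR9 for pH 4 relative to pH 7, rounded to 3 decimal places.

ESR9/ACTB (pH 7) = 2849 / 112.8 = 25.257
ESR9/ACTB (pH 4) = 420.5 / 61.01 = 6.8923
Fold change = 6.8923 / 25.257 = 0.2729

0.273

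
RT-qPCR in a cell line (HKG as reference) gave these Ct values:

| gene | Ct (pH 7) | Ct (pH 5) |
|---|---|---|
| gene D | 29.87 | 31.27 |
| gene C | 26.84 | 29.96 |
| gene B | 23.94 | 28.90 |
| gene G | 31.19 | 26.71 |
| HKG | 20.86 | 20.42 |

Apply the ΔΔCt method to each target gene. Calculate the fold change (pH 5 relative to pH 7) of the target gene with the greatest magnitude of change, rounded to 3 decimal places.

gene D: ΔΔCt = (31.27−20.42) − (29.87−20.86) = 10.85 − 9.01 = 1.84; fold change = 2^-1.84 = 0.279
gene C: ΔΔCt = (29.96−20.42) − (26.84−20.86) = 9.54 − 5.98 = 3.56; fold change = 2^-3.56 = 0.085
gene B: ΔΔCt = (28.90−20.42) − (23.94−20.86) = 8.48 − 3.08 = 5.40; fold change = 2^-5.40 = 0.024
gene G: ΔΔCt = (26.71−20.42) − (31.19−20.86) = 6.29 − 10.33 = -4.04; fold change = 2^4.04 = 16.450
gene B has the largest |ΔΔCt| = 5.40.

0.024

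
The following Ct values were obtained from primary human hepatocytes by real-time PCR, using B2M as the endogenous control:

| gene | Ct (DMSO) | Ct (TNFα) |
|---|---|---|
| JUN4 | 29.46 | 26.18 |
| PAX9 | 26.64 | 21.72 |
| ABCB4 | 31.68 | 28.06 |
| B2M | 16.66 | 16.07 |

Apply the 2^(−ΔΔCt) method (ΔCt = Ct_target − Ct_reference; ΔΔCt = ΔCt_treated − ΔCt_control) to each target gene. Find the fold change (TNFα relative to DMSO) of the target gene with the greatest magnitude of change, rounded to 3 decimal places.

20.112

JUN4: ΔΔCt = (26.18−16.07) − (29.46−16.66) = 10.11 − 12.80 = -2.69; fold change = 2^2.69 = 6.453
PAX9: ΔΔCt = (21.72−16.07) − (26.64−16.66) = 5.65 − 9.98 = -4.33; fold change = 2^4.33 = 20.112
ABCB4: ΔΔCt = (28.06−16.07) − (31.68−16.66) = 11.99 − 15.02 = -3.03; fold change = 2^3.03 = 8.168
PAX9 has the largest |ΔΔCt| = 4.33.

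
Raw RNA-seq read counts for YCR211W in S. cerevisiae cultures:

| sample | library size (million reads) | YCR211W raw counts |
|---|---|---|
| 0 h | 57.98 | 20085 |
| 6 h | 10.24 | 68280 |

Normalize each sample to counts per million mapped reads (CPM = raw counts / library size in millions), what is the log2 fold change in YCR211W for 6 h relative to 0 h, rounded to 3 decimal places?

CPM(0 h) = 20085 / 57.98 = 346.4126
CPM(6 h) = 68280 / 10.24 = 6667.9688
Fold change = 6667.9688 / 346.4126 = 19.24863
log2(19.24863) = 4.2667

4.267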